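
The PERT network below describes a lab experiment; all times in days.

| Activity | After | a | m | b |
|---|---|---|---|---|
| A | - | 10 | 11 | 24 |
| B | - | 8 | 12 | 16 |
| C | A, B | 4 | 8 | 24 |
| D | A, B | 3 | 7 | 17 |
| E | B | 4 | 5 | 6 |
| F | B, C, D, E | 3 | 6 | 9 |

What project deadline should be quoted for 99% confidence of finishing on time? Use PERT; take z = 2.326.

38.7 days

te_A = (10 + 4·11 + 24)/6 = 78/6 = 13; σ²_A = ((24−10)/6)² = 5.444
te_B = (8 + 4·12 + 16)/6 = 72/6 = 12; σ²_B = ((16−8)/6)² = 1.778
te_C = (4 + 4·8 + 24)/6 = 60/6 = 10; σ²_C = ((24−4)/6)² = 11.111
te_D = (3 + 4·7 + 17)/6 = 48/6 = 8; σ²_D = ((17−3)/6)² = 5.444
te_E = (4 + 4·5 + 6)/6 = 30/6 = 5; σ²_E = ((6−4)/6)² = 0.111
te_F = (3 + 4·6 + 9)/6 = 36/6 = 6; σ²_F = ((9−3)/6)² = 1.000

Forward pass:
ES_A = 0; EF_A = 13
ES_B = 0; EF_B = 12
ES_C = max(EF_A=13, EF_B=12) = 13; EF_C = 13+10 = 23
ES_D = max(EF_A=13, EF_B=12) = 13; EF_D = 13+8 = 21
ES_E = 12; EF_E = 12+5 = 17
ES_F = max(EF_B=12, EF_C=23, EF_D=21, EF_E=17) = 23; EF_F = 23+6 = 29
Expected project duration μ = 29 days. Critical path: A → C → F.

Variance along critical path = 5.444 + 11.111 + 1.000 = 17.556; σ = 4.190 days.
D = μ + z·σ = 29 + 2.326·4.190 = 38.7 days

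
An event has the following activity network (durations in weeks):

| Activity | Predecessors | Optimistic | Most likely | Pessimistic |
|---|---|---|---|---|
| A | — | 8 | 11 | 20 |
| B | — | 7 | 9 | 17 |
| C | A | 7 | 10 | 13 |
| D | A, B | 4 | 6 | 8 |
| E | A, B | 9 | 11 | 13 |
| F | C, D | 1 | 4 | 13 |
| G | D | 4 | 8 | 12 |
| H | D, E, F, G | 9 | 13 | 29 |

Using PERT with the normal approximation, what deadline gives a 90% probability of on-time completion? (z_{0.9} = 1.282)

te_A = (8 + 4·11 + 20)/6 = 72/6 = 12; σ²_A = ((20−8)/6)² = 4.000
te_B = (7 + 4·9 + 17)/6 = 60/6 = 10; σ²_B = ((17−7)/6)² = 2.778
te_C = (7 + 4·10 + 13)/6 = 60/6 = 10; σ²_C = ((13−7)/6)² = 1.000
te_D = (4 + 4·6 + 8)/6 = 36/6 = 6; σ²_D = ((8−4)/6)² = 0.444
te_E = (9 + 4·11 + 13)/6 = 66/6 = 11; σ²_E = ((13−9)/6)² = 0.444
te_F = (1 + 4·4 + 13)/6 = 30/6 = 5; σ²_F = ((13−1)/6)² = 4.000
te_G = (4 + 4·8 + 12)/6 = 48/6 = 8; σ²_G = ((12−4)/6)² = 1.778
te_H = (9 + 4·13 + 29)/6 = 90/6 = 15; σ²_H = ((29−9)/6)² = 11.111

Forward pass:
ES_A = 0; EF_A = 12
ES_B = 0; EF_B = 10
ES_C = 12; EF_C = 12+10 = 22
ES_D = max(EF_A=12, EF_B=10) = 12; EF_D = 12+6 = 18
ES_E = max(EF_A=12, EF_B=10) = 12; EF_E = 12+11 = 23
ES_F = max(EF_C=22, EF_D=18) = 22; EF_F = 22+5 = 27
ES_G = 18; EF_G = 18+8 = 26
ES_H = max(EF_D=18, EF_E=23, EF_F=27, EF_G=26) = 27; EF_H = 27+15 = 42
Expected project duration μ = 42 weeks. Critical path: A → C → F → H.

Variance along critical path = 4.000 + 1.000 + 4.000 + 11.111 = 20.111; σ = 4.485 weeks.
D = μ + z·σ = 42 + 1.282·4.485 = 47.7 weeks

47.7 weeks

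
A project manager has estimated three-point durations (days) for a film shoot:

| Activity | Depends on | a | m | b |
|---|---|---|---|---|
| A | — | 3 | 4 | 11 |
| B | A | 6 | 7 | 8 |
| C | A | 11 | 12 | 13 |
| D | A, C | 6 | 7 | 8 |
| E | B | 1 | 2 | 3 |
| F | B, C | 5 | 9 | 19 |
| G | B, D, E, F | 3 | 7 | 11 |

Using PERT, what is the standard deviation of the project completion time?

3.02 days

te_A = (3 + 4·4 + 11)/6 = 30/6 = 5; σ²_A = ((11−3)/6)² = 1.778
te_B = (6 + 4·7 + 8)/6 = 42/6 = 7; σ²_B = ((8−6)/6)² = 0.111
te_C = (11 + 4·12 + 13)/6 = 72/6 = 12; σ²_C = ((13−11)/6)² = 0.111
te_D = (6 + 4·7 + 8)/6 = 42/6 = 7; σ²_D = ((8−6)/6)² = 0.111
te_E = (1 + 4·2 + 3)/6 = 12/6 = 2; σ²_E = ((3−1)/6)² = 0.111
te_F = (5 + 4·9 + 19)/6 = 60/6 = 10; σ²_F = ((19−5)/6)² = 5.444
te_G = (3 + 4·7 + 11)/6 = 42/6 = 7; σ²_G = ((11−3)/6)² = 1.778

Forward pass:
ES_A = 0; EF_A = 5
ES_B = 5; EF_B = 5+7 = 12
ES_C = 5; EF_C = 5+12 = 17
ES_D = max(EF_A=5, EF_C=17) = 17; EF_D = 17+7 = 24
ES_E = 12; EF_E = 12+2 = 14
ES_F = max(EF_B=12, EF_C=17) = 17; EF_F = 17+10 = 27
ES_G = max(EF_B=12, EF_D=24, EF_E=14, EF_F=27) = 27; EF_G = 27+7 = 34
Expected project duration μ = 34 days. Critical path: A → C → F → G.

Variance along critical path = 1.778 + 0.111 + 5.444 + 1.778 = 9.111
σ = √9.111 = 3.018 days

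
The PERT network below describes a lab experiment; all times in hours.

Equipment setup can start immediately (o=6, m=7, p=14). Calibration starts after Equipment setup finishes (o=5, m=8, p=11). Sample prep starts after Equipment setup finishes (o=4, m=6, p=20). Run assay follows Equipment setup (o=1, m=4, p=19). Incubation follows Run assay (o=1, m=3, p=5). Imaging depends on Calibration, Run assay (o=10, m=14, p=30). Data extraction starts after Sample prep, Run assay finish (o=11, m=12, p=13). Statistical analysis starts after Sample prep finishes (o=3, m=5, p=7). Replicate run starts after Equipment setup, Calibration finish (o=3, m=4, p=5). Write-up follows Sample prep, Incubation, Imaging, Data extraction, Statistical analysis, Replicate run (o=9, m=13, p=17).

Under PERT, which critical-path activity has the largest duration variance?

Imaging

te_Equipment setup = (6 + 4·7 + 14)/6 = 48/6 = 8; σ²_Equipment setup = ((14−6)/6)² = 1.778
te_Calibration = (5 + 4·8 + 11)/6 = 48/6 = 8; σ²_Calibration = ((11−5)/6)² = 1.000
te_Sample prep = (4 + 4·6 + 20)/6 = 48/6 = 8; σ²_Sample prep = ((20−4)/6)² = 7.111
te_Run assay = (1 + 4·4 + 19)/6 = 36/6 = 6; σ²_Run assay = ((19−1)/6)² = 9.000
te_Incubation = (1 + 4·3 + 5)/6 = 18/6 = 3; σ²_Incubation = ((5−1)/6)² = 0.444
te_Imaging = (10 + 4·14 + 30)/6 = 96/6 = 16; σ²_Imaging = ((30−10)/6)² = 11.111
te_Data extraction = (11 + 4·12 + 13)/6 = 72/6 = 12; σ²_Data extraction = ((13−11)/6)² = 0.111
te_Statistical analysis = (3 + 4·5 + 7)/6 = 30/6 = 5; σ²_Statistical analysis = ((7−3)/6)² = 0.444
te_Replicate run = (3 + 4·4 + 5)/6 = 24/6 = 4; σ²_Replicate run = ((5−3)/6)² = 0.111
te_Write-up = (9 + 4·13 + 17)/6 = 78/6 = 13; σ²_Write-up = ((17−9)/6)² = 1.778

Forward pass:
ES_Equipment setup = 0; EF_Equipment setup = 8
ES_Calibration = 8; EF_Calibration = 8+8 = 16
ES_Sample prep = 8; EF_Sample prep = 8+8 = 16
ES_Run assay = 8; EF_Run assay = 8+6 = 14
ES_Incubation = 14; EF_Incubation = 14+3 = 17
ES_Imaging = max(EF_Calibration=16, EF_Run assay=14) = 16; EF_Imaging = 16+16 = 32
ES_Data extraction = max(EF_Sample prep=16, EF_Run assay=14) = 16; EF_Data extraction = 16+12 = 28
ES_Statistical analysis = 16; EF_Statistical analysis = 16+5 = 21
ES_Replicate run = max(EF_Equipment setup=8, EF_Calibration=16) = 16; EF_Replicate run = 16+4 = 20
ES_Write-up = max(EF_Sample prep=16, EF_Incubation=17, EF_Imaging=32, EF_Data extraction=28, EF_Statistical analysis=21, EF_Replicate run=20) = 32; EF_Write-up = 32+13 = 45
Expected project duration μ = 45 hours. Critical path: Equipment setup → Calibration → Imaging → Write-up.

Variances on critical path: σ²_Equipment setup=1.778, σ²_Calibration=1.000, σ²_Imaging=11.111, σ²_Write-up=1.778.
Largest is σ²_Imaging = 11.111.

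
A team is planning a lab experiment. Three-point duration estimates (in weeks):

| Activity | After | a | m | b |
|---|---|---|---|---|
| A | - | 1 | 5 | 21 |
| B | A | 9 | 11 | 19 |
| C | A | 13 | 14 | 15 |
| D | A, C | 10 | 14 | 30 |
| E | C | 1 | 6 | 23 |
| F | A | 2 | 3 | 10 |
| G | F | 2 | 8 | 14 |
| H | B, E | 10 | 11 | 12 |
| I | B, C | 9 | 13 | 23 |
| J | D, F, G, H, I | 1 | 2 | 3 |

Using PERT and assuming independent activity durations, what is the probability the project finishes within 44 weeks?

te_A = (1 + 4·5 + 21)/6 = 42/6 = 7; σ²_A = ((21−1)/6)² = 11.111
te_B = (9 + 4·11 + 19)/6 = 72/6 = 12; σ²_B = ((19−9)/6)² = 2.778
te_C = (13 + 4·14 + 15)/6 = 84/6 = 14; σ²_C = ((15−13)/6)² = 0.111
te_D = (10 + 4·14 + 30)/6 = 96/6 = 16; σ²_D = ((30−10)/6)² = 11.111
te_E = (1 + 4·6 + 23)/6 = 48/6 = 8; σ²_E = ((23−1)/6)² = 13.444
te_F = (2 + 4·3 + 10)/6 = 24/6 = 4; σ²_F = ((10−2)/6)² = 1.778
te_G = (2 + 4·8 + 14)/6 = 48/6 = 8; σ²_G = ((14−2)/6)² = 4.000
te_H = (10 + 4·11 + 12)/6 = 66/6 = 11; σ²_H = ((12−10)/6)² = 0.111
te_I = (9 + 4·13 + 23)/6 = 84/6 = 14; σ²_I = ((23−9)/6)² = 5.444
te_J = (1 + 4·2 + 3)/6 = 12/6 = 2; σ²_J = ((3−1)/6)² = 0.111

Forward pass:
ES_A = 0; EF_A = 7
ES_B = 7; EF_B = 7+12 = 19
ES_C = 7; EF_C = 7+14 = 21
ES_D = max(EF_A=7, EF_C=21) = 21; EF_D = 21+16 = 37
ES_E = 21; EF_E = 21+8 = 29
ES_F = 7; EF_F = 7+4 = 11
ES_G = 11; EF_G = 11+8 = 19
ES_H = max(EF_B=19, EF_E=29) = 29; EF_H = 29+11 = 40
ES_I = max(EF_B=19, EF_C=21) = 21; EF_I = 21+14 = 35
ES_J = max(EF_D=37, EF_F=11, EF_G=19, EF_H=40, EF_I=35) = 40; EF_J = 40+2 = 42
Expected project duration μ = 42 weeks. Critical path: A → C → E → H → J.

Variance along critical path = 11.111 + 0.111 + 13.444 + 0.111 + 0.111 = 24.889; σ = √24.889 = 4.989 weeks.
Z = (44 − 42) / 4.989 = 0.401
P(T ≤ 44) = Φ(0.401) ≈ 0.656

0.656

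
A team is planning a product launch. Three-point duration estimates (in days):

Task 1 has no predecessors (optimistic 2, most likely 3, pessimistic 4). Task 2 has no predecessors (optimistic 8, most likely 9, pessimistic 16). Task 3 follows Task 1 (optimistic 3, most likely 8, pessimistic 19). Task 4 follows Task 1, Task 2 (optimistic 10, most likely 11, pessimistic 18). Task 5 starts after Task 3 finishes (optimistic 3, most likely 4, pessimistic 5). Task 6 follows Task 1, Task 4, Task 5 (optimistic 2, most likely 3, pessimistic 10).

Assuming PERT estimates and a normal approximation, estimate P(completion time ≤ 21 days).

0.015

te_Task 1 = (2 + 4·3 + 4)/6 = 18/6 = 3; σ²_Task 1 = ((4−2)/6)² = 0.111
te_Task 2 = (8 + 4·9 + 16)/6 = 60/6 = 10; σ²_Task 2 = ((16−8)/6)² = 1.778
te_Task 3 = (3 + 4·8 + 19)/6 = 54/6 = 9; σ²_Task 3 = ((19−3)/6)² = 7.111
te_Task 4 = (10 + 4·11 + 18)/6 = 72/6 = 12; σ²_Task 4 = ((18−10)/6)² = 1.778
te_Task 5 = (3 + 4·4 + 5)/6 = 24/6 = 4; σ²_Task 5 = ((5−3)/6)² = 0.111
te_Task 6 = (2 + 4·3 + 10)/6 = 24/6 = 4; σ²_Task 6 = ((10−2)/6)² = 1.778

Forward pass:
ES_Task 1 = 0; EF_Task 1 = 3
ES_Task 2 = 0; EF_Task 2 = 10
ES_Task 3 = 3; EF_Task 3 = 3+9 = 12
ES_Task 4 = max(EF_Task 1=3, EF_Task 2=10) = 10; EF_Task 4 = 10+12 = 22
ES_Task 5 = 12; EF_Task 5 = 12+4 = 16
ES_Task 6 = max(EF_Task 1=3, EF_Task 4=22, EF_Task 5=16) = 22; EF_Task 6 = 22+4 = 26
Expected project duration μ = 26 days. Critical path: Task 2 → Task 4 → Task 6.

Variance along critical path = 1.778 + 1.778 + 1.778 = 5.333; σ = √5.333 = 2.309 days.
Z = (21 − 26) / 2.309 = -2.165
P(T ≤ 21) = Φ(-2.165) ≈ 0.015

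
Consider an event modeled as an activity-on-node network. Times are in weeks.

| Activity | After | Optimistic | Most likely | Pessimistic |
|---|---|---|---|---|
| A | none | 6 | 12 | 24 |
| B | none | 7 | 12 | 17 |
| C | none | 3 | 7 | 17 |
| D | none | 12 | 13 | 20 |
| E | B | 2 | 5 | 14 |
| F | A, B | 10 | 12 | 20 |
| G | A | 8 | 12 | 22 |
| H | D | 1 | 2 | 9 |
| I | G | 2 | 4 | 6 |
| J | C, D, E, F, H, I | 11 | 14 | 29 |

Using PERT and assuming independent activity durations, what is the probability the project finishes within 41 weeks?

te_A = (6 + 4·12 + 24)/6 = 78/6 = 13; σ²_A = ((24−6)/6)² = 9.000
te_B = (7 + 4·12 + 17)/6 = 72/6 = 12; σ²_B = ((17−7)/6)² = 2.778
te_C = (3 + 4·7 + 17)/6 = 48/6 = 8; σ²_C = ((17−3)/6)² = 5.444
te_D = (12 + 4·13 + 20)/6 = 84/6 = 14; σ²_D = ((20−12)/6)² = 1.778
te_E = (2 + 4·5 + 14)/6 = 36/6 = 6; σ²_E = ((14−2)/6)² = 4.000
te_F = (10 + 4·12 + 20)/6 = 78/6 = 13; σ²_F = ((20−10)/6)² = 2.778
te_G = (8 + 4·12 + 22)/6 = 78/6 = 13; σ²_G = ((22−8)/6)² = 5.444
te_H = (1 + 4·2 + 9)/6 = 18/6 = 3; σ²_H = ((9−1)/6)² = 1.778
te_I = (2 + 4·4 + 6)/6 = 24/6 = 4; σ²_I = ((6−2)/6)² = 0.444
te_J = (11 + 4·14 + 29)/6 = 96/6 = 16; σ²_J = ((29−11)/6)² = 9.000

Forward pass:
ES_A = 0; EF_A = 13
ES_B = 0; EF_B = 12
ES_C = 0; EF_C = 8
ES_D = 0; EF_D = 14
ES_E = 12; EF_E = 12+6 = 18
ES_F = max(EF_A=13, EF_B=12) = 13; EF_F = 13+13 = 26
ES_G = 13; EF_G = 13+13 = 26
ES_H = 14; EF_H = 14+3 = 17
ES_I = 26; EF_I = 26+4 = 30
ES_J = max(EF_C=8, EF_D=14, EF_E=18, EF_F=26, EF_H=17, EF_I=30) = 30; EF_J = 30+16 = 46
Expected project duration μ = 46 weeks. Critical path: A → G → I → J.

Variance along critical path = 9.000 + 5.444 + 0.444 + 9.000 = 23.889; σ = √23.889 = 4.888 weeks.
Z = (41 − 46) / 4.888 = -1.023
P(T ≤ 41) = Φ(-1.023) ≈ 0.153

0.153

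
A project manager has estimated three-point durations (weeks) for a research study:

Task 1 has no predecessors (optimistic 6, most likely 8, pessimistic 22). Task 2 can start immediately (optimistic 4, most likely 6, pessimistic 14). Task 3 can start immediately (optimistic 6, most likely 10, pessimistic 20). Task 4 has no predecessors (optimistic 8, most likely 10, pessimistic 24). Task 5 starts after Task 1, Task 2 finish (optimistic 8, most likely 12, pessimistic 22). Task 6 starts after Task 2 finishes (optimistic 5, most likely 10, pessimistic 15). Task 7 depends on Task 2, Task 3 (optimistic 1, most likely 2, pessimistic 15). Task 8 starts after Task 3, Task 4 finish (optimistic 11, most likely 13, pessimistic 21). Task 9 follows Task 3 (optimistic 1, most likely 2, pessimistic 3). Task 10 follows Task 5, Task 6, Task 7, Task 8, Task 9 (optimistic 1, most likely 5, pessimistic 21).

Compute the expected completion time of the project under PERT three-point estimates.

33 weeks

te_Task 1 = (6 + 4·8 + 22)/6 = 60/6 = 10
te_Task 2 = (4 + 4·6 + 14)/6 = 42/6 = 7
te_Task 3 = (6 + 4·10 + 20)/6 = 66/6 = 11
te_Task 4 = (8 + 4·10 + 24)/6 = 72/6 = 12
te_Task 5 = (8 + 4·12 + 22)/6 = 78/6 = 13
te_Task 6 = (5 + 4·10 + 15)/6 = 60/6 = 10
te_Task 7 = (1 + 4·2 + 15)/6 = 24/6 = 4
te_Task 8 = (11 + 4·13 + 21)/6 = 84/6 = 14
te_Task 9 = (1 + 4·2 + 3)/6 = 12/6 = 2
te_Task 10 = (1 + 4·5 + 21)/6 = 42/6 = 7

Forward pass:
ES_Task 1 = 0; EF_Task 1 = 10
ES_Task 2 = 0; EF_Task 2 = 7
ES_Task 3 = 0; EF_Task 3 = 11
ES_Task 4 = 0; EF_Task 4 = 12
ES_Task 5 = max(EF_Task 1=10, EF_Task 2=7) = 10; EF_Task 5 = 10+13 = 23
ES_Task 6 = 7; EF_Task 6 = 7+10 = 17
ES_Task 7 = max(EF_Task 2=7, EF_Task 3=11) = 11; EF_Task 7 = 11+4 = 15
ES_Task 8 = max(EF_Task 3=11, EF_Task 4=12) = 12; EF_Task 8 = 12+14 = 26
ES_Task 9 = 11; EF_Task 9 = 11+2 = 13
ES_Task 10 = max(EF_Task 5=23, EF_Task 6=17, EF_Task 7=15, EF_Task 8=26, EF_Task 9=13) = 26; EF_Task 10 = 26+7 = 33
Expected project duration μ = 33 weeks. Critical path: Task 4 → Task 8 → Task 10.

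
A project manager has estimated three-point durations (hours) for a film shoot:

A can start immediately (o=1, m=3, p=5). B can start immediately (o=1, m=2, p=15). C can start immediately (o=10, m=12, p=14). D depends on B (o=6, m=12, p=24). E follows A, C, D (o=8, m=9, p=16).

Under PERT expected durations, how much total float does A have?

te_A = (1 + 4·3 + 5)/6 = 18/6 = 3
te_B = (1 + 4·2 + 15)/6 = 24/6 = 4
te_C = (10 + 4·12 + 14)/6 = 72/6 = 12
te_D = (6 + 4·12 + 24)/6 = 78/6 = 13
te_E = (8 + 4·9 + 16)/6 = 60/6 = 10

Forward pass:
ES_A = 0; EF_A = 3
ES_B = 0; EF_B = 4
ES_C = 0; EF_C = 12
ES_D = 4; EF_D = 4+13 = 17
ES_E = max(EF_A=3, EF_C=12, EF_D=17) = 17; EF_E = 17+10 = 27
Expected project duration μ = 27 hours. Critical path: B → D → E.

Backward pass:
LF_E = 27; LS_E = 27−10 = 17
LF_D = LS_E = 17; LS_D = 17−13 = 4
LF_C = LS_E = 17; LS_C = 17−12 = 5
LF_B = LS_D = 4; LS_B = 4−4 = 0
LF_A = LS_E = 17; LS_A = 17−3 = 14
Slack_A = LS_A − ES_A = 14 − 0 = 14

14 hours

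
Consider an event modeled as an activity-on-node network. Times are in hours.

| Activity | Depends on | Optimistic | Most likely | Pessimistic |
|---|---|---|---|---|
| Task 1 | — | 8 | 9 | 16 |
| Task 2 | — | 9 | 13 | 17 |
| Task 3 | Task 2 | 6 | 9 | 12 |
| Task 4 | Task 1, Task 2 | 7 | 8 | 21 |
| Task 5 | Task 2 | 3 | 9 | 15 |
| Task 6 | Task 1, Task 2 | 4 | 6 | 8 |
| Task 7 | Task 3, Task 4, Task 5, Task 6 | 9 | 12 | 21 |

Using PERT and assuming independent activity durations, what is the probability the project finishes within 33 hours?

0.185

te_Task 1 = (8 + 4·9 + 16)/6 = 60/6 = 10; σ²_Task 1 = ((16−8)/6)² = 1.778
te_Task 2 = (9 + 4·13 + 17)/6 = 78/6 = 13; σ²_Task 2 = ((17−9)/6)² = 1.778
te_Task 3 = (6 + 4·9 + 12)/6 = 54/6 = 9; σ²_Task 3 = ((12−6)/6)² = 1.000
te_Task 4 = (7 + 4·8 + 21)/6 = 60/6 = 10; σ²_Task 4 = ((21−7)/6)² = 5.444
te_Task 5 = (3 + 4·9 + 15)/6 = 54/6 = 9; σ²_Task 5 = ((15−3)/6)² = 4.000
te_Task 6 = (4 + 4·6 + 8)/6 = 36/6 = 6; σ²_Task 6 = ((8−4)/6)² = 0.444
te_Task 7 = (9 + 4·12 + 21)/6 = 78/6 = 13; σ²_Task 7 = ((21−9)/6)² = 4.000

Forward pass:
ES_Task 1 = 0; EF_Task 1 = 10
ES_Task 2 = 0; EF_Task 2 = 13
ES_Task 3 = 13; EF_Task 3 = 13+9 = 22
ES_Task 4 = max(EF_Task 1=10, EF_Task 2=13) = 13; EF_Task 4 = 13+10 = 23
ES_Task 5 = 13; EF_Task 5 = 13+9 = 22
ES_Task 6 = max(EF_Task 1=10, EF_Task 2=13) = 13; EF_Task 6 = 13+6 = 19
ES_Task 7 = max(EF_Task 3=22, EF_Task 4=23, EF_Task 5=22, EF_Task 6=19) = 23; EF_Task 7 = 23+13 = 36
Expected project duration μ = 36 hours. Critical path: Task 2 → Task 4 → Task 7.

Variance along critical path = 1.778 + 5.444 + 4.000 = 11.222; σ = √11.222 = 3.350 hours.
Z = (33 − 36) / 3.350 = -0.896
P(T ≤ 33) = Φ(-0.896) ≈ 0.185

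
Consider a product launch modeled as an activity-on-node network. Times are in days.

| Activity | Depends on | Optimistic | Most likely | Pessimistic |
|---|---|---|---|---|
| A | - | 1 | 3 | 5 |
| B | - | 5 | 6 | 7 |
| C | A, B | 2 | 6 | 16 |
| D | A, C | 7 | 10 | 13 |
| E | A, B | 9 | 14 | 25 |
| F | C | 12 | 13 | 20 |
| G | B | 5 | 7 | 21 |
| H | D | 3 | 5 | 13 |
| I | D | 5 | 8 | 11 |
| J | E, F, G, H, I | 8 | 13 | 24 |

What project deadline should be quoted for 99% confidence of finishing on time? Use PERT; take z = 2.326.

te_A = (1 + 4·3 + 5)/6 = 18/6 = 3; σ²_A = ((5−1)/6)² = 0.444
te_B = (5 + 4·6 + 7)/6 = 36/6 = 6; σ²_B = ((7−5)/6)² = 0.111
te_C = (2 + 4·6 + 16)/6 = 42/6 = 7; σ²_C = ((16−2)/6)² = 5.444
te_D = (7 + 4·10 + 13)/6 = 60/6 = 10; σ²_D = ((13−7)/6)² = 1.000
te_E = (9 + 4·14 + 25)/6 = 90/6 = 15; σ²_E = ((25−9)/6)² = 7.111
te_F = (12 + 4·13 + 20)/6 = 84/6 = 14; σ²_F = ((20−12)/6)² = 1.778
te_G = (5 + 4·7 + 21)/6 = 54/6 = 9; σ²_G = ((21−5)/6)² = 7.111
te_H = (3 + 4·5 + 13)/6 = 36/6 = 6; σ²_H = ((13−3)/6)² = 2.778
te_I = (5 + 4·8 + 11)/6 = 48/6 = 8; σ²_I = ((11−5)/6)² = 1.000
te_J = (8 + 4·13 + 24)/6 = 84/6 = 14; σ²_J = ((24−8)/6)² = 7.111

Forward pass:
ES_A = 0; EF_A = 3
ES_B = 0; EF_B = 6
ES_C = max(EF_A=3, EF_B=6) = 6; EF_C = 6+7 = 13
ES_D = max(EF_A=3, EF_C=13) = 13; EF_D = 13+10 = 23
ES_E = max(EF_A=3, EF_B=6) = 6; EF_E = 6+15 = 21
ES_F = 13; EF_F = 13+14 = 27
ES_G = 6; EF_G = 6+9 = 15
ES_H = 23; EF_H = 23+6 = 29
ES_I = 23; EF_I = 23+8 = 31
ES_J = max(EF_E=21, EF_F=27, EF_G=15, EF_H=29, EF_I=31) = 31; EF_J = 31+14 = 45
Expected project duration μ = 45 days. Critical path: B → C → D → I → J.

Variance along critical path = 0.111 + 5.444 + 1.000 + 1.000 + 7.111 = 14.667; σ = 3.830 days.
D = μ + z·σ = 45 + 2.326·3.830 = 53.9 days

53.9 days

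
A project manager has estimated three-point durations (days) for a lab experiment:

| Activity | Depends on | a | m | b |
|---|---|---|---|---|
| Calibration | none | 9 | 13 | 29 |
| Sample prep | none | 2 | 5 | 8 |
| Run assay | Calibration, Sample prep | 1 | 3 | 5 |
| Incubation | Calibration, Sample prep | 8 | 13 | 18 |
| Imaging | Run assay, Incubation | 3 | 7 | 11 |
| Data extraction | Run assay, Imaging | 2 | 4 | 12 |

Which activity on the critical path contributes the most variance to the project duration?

te_Calibration = (9 + 4·13 + 29)/6 = 90/6 = 15; σ²_Calibration = ((29−9)/6)² = 11.111
te_Sample prep = (2 + 4·5 + 8)/6 = 30/6 = 5; σ²_Sample prep = ((8−2)/6)² = 1.000
te_Run assay = (1 + 4·3 + 5)/6 = 18/6 = 3; σ²_Run assay = ((5−1)/6)² = 0.444
te_Incubation = (8 + 4·13 + 18)/6 = 78/6 = 13; σ²_Incubation = ((18−8)/6)² = 2.778
te_Imaging = (3 + 4·7 + 11)/6 = 42/6 = 7; σ²_Imaging = ((11−3)/6)² = 1.778
te_Data extraction = (2 + 4·4 + 12)/6 = 30/6 = 5; σ²_Data extraction = ((12−2)/6)² = 2.778

Forward pass:
ES_Calibration = 0; EF_Calibration = 15
ES_Sample prep = 0; EF_Sample prep = 5
ES_Run assay = max(EF_Calibration=15, EF_Sample prep=5) = 15; EF_Run assay = 15+3 = 18
ES_Incubation = max(EF_Calibration=15, EF_Sample prep=5) = 15; EF_Incubation = 15+13 = 28
ES_Imaging = max(EF_Run assay=18, EF_Incubation=28) = 28; EF_Imaging = 28+7 = 35
ES_Data extraction = max(EF_Run assay=18, EF_Imaging=35) = 35; EF_Data extraction = 35+5 = 40
Expected project duration μ = 40 days. Critical path: Calibration → Incubation → Imaging → Data extraction.

Variances on critical path: σ²_Calibration=11.111, σ²_Incubation=2.778, σ²_Imaging=1.778, σ²_Data extraction=2.778.
Largest is σ²_Calibration = 11.111.

Calibration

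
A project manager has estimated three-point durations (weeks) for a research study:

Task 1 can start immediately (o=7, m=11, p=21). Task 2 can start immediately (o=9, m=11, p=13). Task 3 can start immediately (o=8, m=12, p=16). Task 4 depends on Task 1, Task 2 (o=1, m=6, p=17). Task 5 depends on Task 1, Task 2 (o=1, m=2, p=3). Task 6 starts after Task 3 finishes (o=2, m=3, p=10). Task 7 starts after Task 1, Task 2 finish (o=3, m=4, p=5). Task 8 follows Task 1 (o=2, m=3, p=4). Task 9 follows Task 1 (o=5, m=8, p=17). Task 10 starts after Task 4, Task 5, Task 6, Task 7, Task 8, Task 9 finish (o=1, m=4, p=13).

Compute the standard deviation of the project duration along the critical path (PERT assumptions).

3.67 weeks

te_Task 1 = (7 + 4·11 + 21)/6 = 72/6 = 12; σ²_Task 1 = ((21−7)/6)² = 5.444
te_Task 2 = (9 + 4·11 + 13)/6 = 66/6 = 11; σ²_Task 2 = ((13−9)/6)² = 0.444
te_Task 3 = (8 + 4·12 + 16)/6 = 72/6 = 12; σ²_Task 3 = ((16−8)/6)² = 1.778
te_Task 4 = (1 + 4·6 + 17)/6 = 42/6 = 7; σ²_Task 4 = ((17−1)/6)² = 7.111
te_Task 5 = (1 + 4·2 + 3)/6 = 12/6 = 2; σ²_Task 5 = ((3−1)/6)² = 0.111
te_Task 6 = (2 + 4·3 + 10)/6 = 24/6 = 4; σ²_Task 6 = ((10−2)/6)² = 1.778
te_Task 7 = (3 + 4·4 + 5)/6 = 24/6 = 4; σ²_Task 7 = ((5−3)/6)² = 0.111
te_Task 8 = (2 + 4·3 + 4)/6 = 18/6 = 3; σ²_Task 8 = ((4−2)/6)² = 0.111
te_Task 9 = (5 + 4·8 + 17)/6 = 54/6 = 9; σ²_Task 9 = ((17−5)/6)² = 4.000
te_Task 10 = (1 + 4·4 + 13)/6 = 30/6 = 5; σ²_Task 10 = ((13−1)/6)² = 4.000

Forward pass:
ES_Task 1 = 0; EF_Task 1 = 12
ES_Task 2 = 0; EF_Task 2 = 11
ES_Task 3 = 0; EF_Task 3 = 12
ES_Task 4 = max(EF_Task 1=12, EF_Task 2=11) = 12; EF_Task 4 = 12+7 = 19
ES_Task 5 = max(EF_Task 1=12, EF_Task 2=11) = 12; EF_Task 5 = 12+2 = 14
ES_Task 6 = 12; EF_Task 6 = 12+4 = 16
ES_Task 7 = max(EF_Task 1=12, EF_Task 2=11) = 12; EF_Task 7 = 12+4 = 16
ES_Task 8 = 12; EF_Task 8 = 12+3 = 15
ES_Task 9 = 12; EF_Task 9 = 12+9 = 21
ES_Task 10 = max(EF_Task 4=19, EF_Task 5=14, EF_Task 6=16, EF_Task 7=16, EF_Task 8=15, EF_Task 9=21) = 21; EF_Task 10 = 21+5 = 26
Expected project duration μ = 26 weeks. Critical path: Task 1 → Task 9 → Task 10.

Variance along critical path = 5.444 + 4.000 + 4.000 = 13.444
σ = √13.444 = 3.667 weeks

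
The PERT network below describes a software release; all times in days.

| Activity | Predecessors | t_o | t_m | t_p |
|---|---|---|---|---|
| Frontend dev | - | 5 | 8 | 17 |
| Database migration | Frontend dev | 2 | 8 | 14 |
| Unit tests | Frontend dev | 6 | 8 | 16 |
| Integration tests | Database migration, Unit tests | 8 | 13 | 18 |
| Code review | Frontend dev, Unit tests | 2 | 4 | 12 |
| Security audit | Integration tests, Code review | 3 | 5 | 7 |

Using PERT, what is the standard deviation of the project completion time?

te_Frontend dev = (5 + 4·8 + 17)/6 = 54/6 = 9; σ²_Frontend dev = ((17−5)/6)² = 4.000
te_Database migration = (2 + 4·8 + 14)/6 = 48/6 = 8; σ²_Database migration = ((14−2)/6)² = 4.000
te_Unit tests = (6 + 4·8 + 16)/6 = 54/6 = 9; σ²_Unit tests = ((16−6)/6)² = 2.778
te_Integration tests = (8 + 4·13 + 18)/6 = 78/6 = 13; σ²_Integration tests = ((18−8)/6)² = 2.778
te_Code review = (2 + 4·4 + 12)/6 = 30/6 = 5; σ²_Code review = ((12−2)/6)² = 2.778
te_Security audit = (3 + 4·5 + 7)/6 = 30/6 = 5; σ²_Security audit = ((7−3)/6)² = 0.444

Forward pass:
ES_Frontend dev = 0; EF_Frontend dev = 9
ES_Database migration = 9; EF_Database migration = 9+8 = 17
ES_Unit tests = 9; EF_Unit tests = 9+9 = 18
ES_Integration tests = max(EF_Database migration=17, EF_Unit tests=18) = 18; EF_Integration tests = 18+13 = 31
ES_Code review = max(EF_Frontend dev=9, EF_Unit tests=18) = 18; EF_Code review = 18+5 = 23
ES_Security audit = max(EF_Integration tests=31, EF_Code review=23) = 31; EF_Security audit = 31+5 = 36
Expected project duration μ = 36 days. Critical path: Frontend dev → Unit tests → Integration tests → Security audit.

Variance along critical path = 4.000 + 2.778 + 2.778 + 0.444 = 10.000
σ = √10.000 = 3.162 days

3.16 days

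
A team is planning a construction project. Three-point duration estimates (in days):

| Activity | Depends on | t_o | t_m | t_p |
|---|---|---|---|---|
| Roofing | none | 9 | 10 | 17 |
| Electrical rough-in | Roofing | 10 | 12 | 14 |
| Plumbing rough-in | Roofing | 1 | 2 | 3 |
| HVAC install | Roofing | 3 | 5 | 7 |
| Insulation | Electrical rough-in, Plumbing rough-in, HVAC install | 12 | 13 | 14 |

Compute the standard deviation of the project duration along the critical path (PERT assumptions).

te_Roofing = (9 + 4·10 + 17)/6 = 66/6 = 11; σ²_Roofing = ((17−9)/6)² = 1.778
te_Electrical rough-in = (10 + 4·12 + 14)/6 = 72/6 = 12; σ²_Electrical rough-in = ((14−10)/6)² = 0.444
te_Plumbing rough-in = (1 + 4·2 + 3)/6 = 12/6 = 2; σ²_Plumbing rough-in = ((3−1)/6)² = 0.111
te_HVAC install = (3 + 4·5 + 7)/6 = 30/6 = 5; σ²_HVAC install = ((7−3)/6)² = 0.444
te_Insulation = (12 + 4·13 + 14)/6 = 78/6 = 13; σ²_Insulation = ((14−12)/6)² = 0.111

Forward pass:
ES_Roofing = 0; EF_Roofing = 11
ES_Electrical rough-in = 11; EF_Electrical rough-in = 11+12 = 23
ES_Plumbing rough-in = 11; EF_Plumbing rough-in = 11+2 = 13
ES_HVAC install = 11; EF_HVAC install = 11+5 = 16
ES_Insulation = max(EF_Electrical rough-in=23, EF_Plumbing rough-in=13, EF_HVAC install=16) = 23; EF_Insulation = 23+13 = 36
Expected project duration μ = 36 days. Critical path: Roofing → Electrical rough-in → Insulation.

Variance along critical path = 1.778 + 0.444 + 0.111 = 2.333
σ = √2.333 = 1.528 days

1.53 days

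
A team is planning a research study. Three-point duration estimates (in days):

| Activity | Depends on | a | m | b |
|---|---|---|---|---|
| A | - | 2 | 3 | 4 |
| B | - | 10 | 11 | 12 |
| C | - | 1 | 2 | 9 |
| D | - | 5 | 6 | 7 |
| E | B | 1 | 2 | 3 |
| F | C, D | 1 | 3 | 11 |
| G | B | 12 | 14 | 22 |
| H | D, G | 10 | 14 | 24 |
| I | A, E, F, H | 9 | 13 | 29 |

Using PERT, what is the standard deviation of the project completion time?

te_A = (2 + 4·3 + 4)/6 = 18/6 = 3; σ²_A = ((4−2)/6)² = 0.111
te_B = (10 + 4·11 + 12)/6 = 66/6 = 11; σ²_B = ((12−10)/6)² = 0.111
te_C = (1 + 4·2 + 9)/6 = 18/6 = 3; σ²_C = ((9−1)/6)² = 1.778
te_D = (5 + 4·6 + 7)/6 = 36/6 = 6; σ²_D = ((7−5)/6)² = 0.111
te_E = (1 + 4·2 + 3)/6 = 12/6 = 2; σ²_E = ((3−1)/6)² = 0.111
te_F = (1 + 4·3 + 11)/6 = 24/6 = 4; σ²_F = ((11−1)/6)² = 2.778
te_G = (12 + 4·14 + 22)/6 = 90/6 = 15; σ²_G = ((22−12)/6)² = 2.778
te_H = (10 + 4·14 + 24)/6 = 90/6 = 15; σ²_H = ((24−10)/6)² = 5.444
te_I = (9 + 4·13 + 29)/6 = 90/6 = 15; σ²_I = ((29−9)/6)² = 11.111

Forward pass:
ES_A = 0; EF_A = 3
ES_B = 0; EF_B = 11
ES_C = 0; EF_C = 3
ES_D = 0; EF_D = 6
ES_E = 11; EF_E = 11+2 = 13
ES_F = max(EF_C=3, EF_D=6) = 6; EF_F = 6+4 = 10
ES_G = 11; EF_G = 11+15 = 26
ES_H = max(EF_D=6, EF_G=26) = 26; EF_H = 26+15 = 41
ES_I = max(EF_A=3, EF_E=13, EF_F=10, EF_H=41) = 41; EF_I = 41+15 = 56
Expected project duration μ = 56 days. Critical path: B → G → H → I.

Variance along critical path = 0.111 + 2.778 + 5.444 + 11.111 = 19.444
σ = √19.444 = 4.410 days

4.41 days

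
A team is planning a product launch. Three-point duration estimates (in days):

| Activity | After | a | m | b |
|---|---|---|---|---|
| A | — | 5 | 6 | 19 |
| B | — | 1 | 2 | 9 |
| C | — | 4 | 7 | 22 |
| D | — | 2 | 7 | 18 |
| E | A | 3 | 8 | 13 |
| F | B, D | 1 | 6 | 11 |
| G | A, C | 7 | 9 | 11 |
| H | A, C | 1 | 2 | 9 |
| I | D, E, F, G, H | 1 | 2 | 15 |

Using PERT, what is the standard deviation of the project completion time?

te_A = (5 + 4·6 + 19)/6 = 48/6 = 8; σ²_A = ((19−5)/6)² = 5.444
te_B = (1 + 4·2 + 9)/6 = 18/6 = 3; σ²_B = ((9−1)/6)² = 1.778
te_C = (4 + 4·7 + 22)/6 = 54/6 = 9; σ²_C = ((22−4)/6)² = 9.000
te_D = (2 + 4·7 + 18)/6 = 48/6 = 8; σ²_D = ((18−2)/6)² = 7.111
te_E = (3 + 4·8 + 13)/6 = 48/6 = 8; σ²_E = ((13−3)/6)² = 2.778
te_F = (1 + 4·6 + 11)/6 = 36/6 = 6; σ²_F = ((11−1)/6)² = 2.778
te_G = (7 + 4·9 + 11)/6 = 54/6 = 9; σ²_G = ((11−7)/6)² = 0.444
te_H = (1 + 4·2 + 9)/6 = 18/6 = 3; σ²_H = ((9−1)/6)² = 1.778
te_I = (1 + 4·2 + 15)/6 = 24/6 = 4; σ²_I = ((15−1)/6)² = 5.444

Forward pass:
ES_A = 0; EF_A = 8
ES_B = 0; EF_B = 3
ES_C = 0; EF_C = 9
ES_D = 0; EF_D = 8
ES_E = 8; EF_E = 8+8 = 16
ES_F = max(EF_B=3, EF_D=8) = 8; EF_F = 8+6 = 14
ES_G = max(EF_A=8, EF_C=9) = 9; EF_G = 9+9 = 18
ES_H = max(EF_A=8, EF_C=9) = 9; EF_H = 9+3 = 12
ES_I = max(EF_D=8, EF_E=16, EF_F=14, EF_G=18, EF_H=12) = 18; EF_I = 18+4 = 22
Expected project duration μ = 22 days. Critical path: C → G → I.

Variance along critical path = 9.000 + 0.444 + 5.444 = 14.889
σ = √14.889 = 3.859 days

3.86 days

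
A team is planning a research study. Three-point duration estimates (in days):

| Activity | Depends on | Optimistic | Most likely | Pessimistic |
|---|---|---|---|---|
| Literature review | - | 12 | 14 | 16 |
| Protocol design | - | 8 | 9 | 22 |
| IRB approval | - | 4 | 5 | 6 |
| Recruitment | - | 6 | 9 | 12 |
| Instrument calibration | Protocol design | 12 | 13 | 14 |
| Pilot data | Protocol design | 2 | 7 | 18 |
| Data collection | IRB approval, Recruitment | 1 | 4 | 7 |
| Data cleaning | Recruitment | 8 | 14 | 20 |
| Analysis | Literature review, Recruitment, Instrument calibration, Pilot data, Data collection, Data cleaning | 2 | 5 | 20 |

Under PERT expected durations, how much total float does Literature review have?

10 days

te_Literature review = (12 + 4·14 + 16)/6 = 84/6 = 14
te_Protocol design = (8 + 4·9 + 22)/6 = 66/6 = 11
te_IRB approval = (4 + 4·5 + 6)/6 = 30/6 = 5
te_Recruitment = (6 + 4·9 + 12)/6 = 54/6 = 9
te_Instrument calibration = (12 + 4·13 + 14)/6 = 78/6 = 13
te_Pilot data = (2 + 4·7 + 18)/6 = 48/6 = 8
te_Data collection = (1 + 4·4 + 7)/6 = 24/6 = 4
te_Data cleaning = (8 + 4·14 + 20)/6 = 84/6 = 14
te_Analysis = (2 + 4·5 + 20)/6 = 42/6 = 7

Forward pass:
ES_Literature review = 0; EF_Literature review = 14
ES_Protocol design = 0; EF_Protocol design = 11
ES_IRB approval = 0; EF_IRB approval = 5
ES_Recruitment = 0; EF_Recruitment = 9
ES_Instrument calibration = 11; EF_Instrument calibration = 11+13 = 24
ES_Pilot data = 11; EF_Pilot data = 11+8 = 19
ES_Data collection = max(EF_IRB approval=5, EF_Recruitment=9) = 9; EF_Data collection = 9+4 = 13
ES_Data cleaning = 9; EF_Data cleaning = 9+14 = 23
ES_Analysis = max(EF_Literature review=14, EF_Recruitment=9, EF_Instrument calibration=24, EF_Pilot data=19, EF_Data collection=13, EF_Data cleaning=23) = 24; EF_Analysis = 24+7 = 31
Expected project duration μ = 31 days. Critical path: Protocol design → Instrument calibration → Analysis.

Backward pass:
LF_Analysis = 31; LS_Analysis = 31−7 = 24
LF_Data cleaning = LS_Analysis = 24; LS_Data cleaning = 24−14 = 10
LF_Data collection = LS_Analysis = 24; LS_Data collection = 24−4 = 20
LF_Pilot data = LS_Analysis = 24; LS_Pilot data = 24−8 = 16
LF_Instrument calibration = LS_Analysis = 24; LS_Instrument calibration = 24−13 = 11
LF_Recruitment = min(LS_Data collection=20, LS_Data cleaning=10, LS_Analysis=24) = 10; LS_Recruitment = 10−9 = 1
LF_IRB approval = LS_Data collection = 20; LS_IRB approval = 20−5 = 15
LF_Protocol design = min(LS_Instrument calibration=11, LS_Pilot data=16) = 11; LS_Protocol design = 11−11 = 0
LF_Literature review = LS_Analysis = 24; LS_Literature review = 24−14 = 10
Slack_Literature review = LS_Literature review − ES_Literature review = 10 − 0 = 10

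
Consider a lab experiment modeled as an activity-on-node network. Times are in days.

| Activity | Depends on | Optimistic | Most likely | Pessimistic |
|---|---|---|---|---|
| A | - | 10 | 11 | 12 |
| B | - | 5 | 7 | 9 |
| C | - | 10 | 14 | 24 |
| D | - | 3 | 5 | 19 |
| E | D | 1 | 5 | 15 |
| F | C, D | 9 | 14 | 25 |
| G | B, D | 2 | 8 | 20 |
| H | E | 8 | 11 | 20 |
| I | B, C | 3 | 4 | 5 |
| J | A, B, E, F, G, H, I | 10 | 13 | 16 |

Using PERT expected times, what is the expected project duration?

43 days

te_A = (10 + 4·11 + 12)/6 = 66/6 = 11
te_B = (5 + 4·7 + 9)/6 = 42/6 = 7
te_C = (10 + 4·14 + 24)/6 = 90/6 = 15
te_D = (3 + 4·5 + 19)/6 = 42/6 = 7
te_E = (1 + 4·5 + 15)/6 = 36/6 = 6
te_F = (9 + 4·14 + 25)/6 = 90/6 = 15
te_G = (2 + 4·8 + 20)/6 = 54/6 = 9
te_H = (8 + 4·11 + 20)/6 = 72/6 = 12
te_I = (3 + 4·4 + 5)/6 = 24/6 = 4
te_J = (10 + 4·13 + 16)/6 = 78/6 = 13

Forward pass:
ES_A = 0; EF_A = 11
ES_B = 0; EF_B = 7
ES_C = 0; EF_C = 15
ES_D = 0; EF_D = 7
ES_E = 7; EF_E = 7+6 = 13
ES_F = max(EF_C=15, EF_D=7) = 15; EF_F = 15+15 = 30
ES_G = max(EF_B=7, EF_D=7) = 7; EF_G = 7+9 = 16
ES_H = 13; EF_H = 13+12 = 25
ES_I = max(EF_B=7, EF_C=15) = 15; EF_I = 15+4 = 19
ES_J = max(EF_A=11, EF_B=7, EF_E=13, EF_F=30, EF_G=16, EF_H=25, EF_I=19) = 30; EF_J = 30+13 = 43
Expected project duration μ = 43 days. Critical path: C → F → J.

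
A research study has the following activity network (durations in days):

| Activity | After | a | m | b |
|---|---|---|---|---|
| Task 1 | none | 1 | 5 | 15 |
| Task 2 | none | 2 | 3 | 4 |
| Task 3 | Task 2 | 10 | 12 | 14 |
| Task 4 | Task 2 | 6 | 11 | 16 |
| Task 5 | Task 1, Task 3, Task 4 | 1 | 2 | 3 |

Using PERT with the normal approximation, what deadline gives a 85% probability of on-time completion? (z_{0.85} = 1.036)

te_Task 1 = (1 + 4·5 + 15)/6 = 36/6 = 6; σ²_Task 1 = ((15−1)/6)² = 5.444
te_Task 2 = (2 + 4·3 + 4)/6 = 18/6 = 3; σ²_Task 2 = ((4−2)/6)² = 0.111
te_Task 3 = (10 + 4·12 + 14)/6 = 72/6 = 12; σ²_Task 3 = ((14−10)/6)² = 0.444
te_Task 4 = (6 + 4·11 + 16)/6 = 66/6 = 11; σ²_Task 4 = ((16−6)/6)² = 2.778
te_Task 5 = (1 + 4·2 + 3)/6 = 12/6 = 2; σ²_Task 5 = ((3−1)/6)² = 0.111

Forward pass:
ES_Task 1 = 0; EF_Task 1 = 6
ES_Task 2 = 0; EF_Task 2 = 3
ES_Task 3 = 3; EF_Task 3 = 3+12 = 15
ES_Task 4 = 3; EF_Task 4 = 3+11 = 14
ES_Task 5 = max(EF_Task 1=6, EF_Task 3=15, EF_Task 4=14) = 15; EF_Task 5 = 15+2 = 17
Expected project duration μ = 17 days. Critical path: Task 2 → Task 3 → Task 5.

Variance along critical path = 0.111 + 0.444 + 0.111 = 0.667; σ = 0.816 days.
D = μ + z·σ = 17 + 1.036·0.816 = 17.8 days

17.8 days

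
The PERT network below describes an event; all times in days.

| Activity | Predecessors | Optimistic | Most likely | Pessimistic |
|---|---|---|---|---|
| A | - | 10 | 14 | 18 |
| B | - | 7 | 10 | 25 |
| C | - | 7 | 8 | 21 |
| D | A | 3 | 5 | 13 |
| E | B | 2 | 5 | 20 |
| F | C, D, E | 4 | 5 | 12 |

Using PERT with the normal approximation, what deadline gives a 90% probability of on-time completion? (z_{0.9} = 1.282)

29.2 days

te_A = (10 + 4·14 + 18)/6 = 84/6 = 14; σ²_A = ((18−10)/6)² = 1.778
te_B = (7 + 4·10 + 25)/6 = 72/6 = 12; σ²_B = ((25−7)/6)² = 9.000
te_C = (7 + 4·8 + 21)/6 = 60/6 = 10; σ²_C = ((21−7)/6)² = 5.444
te_D = (3 + 4·5 + 13)/6 = 36/6 = 6; σ²_D = ((13−3)/6)² = 2.778
te_E = (2 + 4·5 + 20)/6 = 42/6 = 7; σ²_E = ((20−2)/6)² = 9.000
te_F = (4 + 4·5 + 12)/6 = 36/6 = 6; σ²_F = ((12−4)/6)² = 1.778

Forward pass:
ES_A = 0; EF_A = 14
ES_B = 0; EF_B = 12
ES_C = 0; EF_C = 10
ES_D = 14; EF_D = 14+6 = 20
ES_E = 12; EF_E = 12+7 = 19
ES_F = max(EF_C=10, EF_D=20, EF_E=19) = 20; EF_F = 20+6 = 26
Expected project duration μ = 26 days. Critical path: A → D → F.

Variance along critical path = 1.778 + 2.778 + 1.778 = 6.333; σ = 2.517 days.
D = μ + z·σ = 26 + 1.282·2.517 = 29.2 days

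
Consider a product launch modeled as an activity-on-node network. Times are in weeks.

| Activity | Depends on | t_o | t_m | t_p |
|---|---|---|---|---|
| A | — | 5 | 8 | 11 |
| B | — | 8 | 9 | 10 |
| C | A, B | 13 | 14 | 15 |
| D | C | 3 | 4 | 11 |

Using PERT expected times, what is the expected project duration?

te_A = (5 + 4·8 + 11)/6 = 48/6 = 8
te_B = (8 + 4·9 + 10)/6 = 54/6 = 9
te_C = (13 + 4·14 + 15)/6 = 84/6 = 14
te_D = (3 + 4·4 + 11)/6 = 30/6 = 5

Forward pass:
ES_A = 0; EF_A = 8
ES_B = 0; EF_B = 9
ES_C = max(EF_A=8, EF_B=9) = 9; EF_C = 9+14 = 23
ES_D = 23; EF_D = 23+5 = 28
Expected project duration μ = 28 weeks. Critical path: B → C → D.

28 weeks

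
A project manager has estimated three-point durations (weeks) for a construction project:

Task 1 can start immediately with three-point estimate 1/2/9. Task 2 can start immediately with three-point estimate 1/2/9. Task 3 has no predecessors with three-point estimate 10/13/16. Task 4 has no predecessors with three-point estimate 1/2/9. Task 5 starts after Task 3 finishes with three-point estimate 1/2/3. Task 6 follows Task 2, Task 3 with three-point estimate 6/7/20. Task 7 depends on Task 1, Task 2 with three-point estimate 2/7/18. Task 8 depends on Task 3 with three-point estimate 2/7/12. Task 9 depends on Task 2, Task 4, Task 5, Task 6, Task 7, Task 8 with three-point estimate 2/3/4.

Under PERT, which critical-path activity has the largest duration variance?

Task 6

te_Task 1 = (1 + 4·2 + 9)/6 = 18/6 = 3; σ²_Task 1 = ((9−1)/6)² = 1.778
te_Task 2 = (1 + 4·2 + 9)/6 = 18/6 = 3; σ²_Task 2 = ((9−1)/6)² = 1.778
te_Task 3 = (10 + 4·13 + 16)/6 = 78/6 = 13; σ²_Task 3 = ((16−10)/6)² = 1.000
te_Task 4 = (1 + 4·2 + 9)/6 = 18/6 = 3; σ²_Task 4 = ((9−1)/6)² = 1.778
te_Task 5 = (1 + 4·2 + 3)/6 = 12/6 = 2; σ²_Task 5 = ((3−1)/6)² = 0.111
te_Task 6 = (6 + 4·7 + 20)/6 = 54/6 = 9; σ²_Task 6 = ((20−6)/6)² = 5.444
te_Task 7 = (2 + 4·7 + 18)/6 = 48/6 = 8; σ²_Task 7 = ((18−2)/6)² = 7.111
te_Task 8 = (2 + 4·7 + 12)/6 = 42/6 = 7; σ²_Task 8 = ((12−2)/6)² = 2.778
te_Task 9 = (2 + 4·3 + 4)/6 = 18/6 = 3; σ²_Task 9 = ((4−2)/6)² = 0.111

Forward pass:
ES_Task 1 = 0; EF_Task 1 = 3
ES_Task 2 = 0; EF_Task 2 = 3
ES_Task 3 = 0; EF_Task 3 = 13
ES_Task 4 = 0; EF_Task 4 = 3
ES_Task 5 = 13; EF_Task 5 = 13+2 = 15
ES_Task 6 = max(EF_Task 2=3, EF_Task 3=13) = 13; EF_Task 6 = 13+9 = 22
ES_Task 7 = max(EF_Task 1=3, EF_Task 2=3) = 3; EF_Task 7 = 3+8 = 11
ES_Task 8 = 13; EF_Task 8 = 13+7 = 20
ES_Task 9 = max(EF_Task 2=3, EF_Task 4=3, EF_Task 5=15, EF_Task 6=22, EF_Task 7=11, EF_Task 8=20) = 22; EF_Task 9 = 22+3 = 25
Expected project duration μ = 25 weeks. Critical path: Task 3 → Task 6 → Task 9.

Variances on critical path: σ²_Task 3=1.000, σ²_Task 6=5.444, σ²_Task 9=0.111.
Largest is σ²_Task 6 = 5.444.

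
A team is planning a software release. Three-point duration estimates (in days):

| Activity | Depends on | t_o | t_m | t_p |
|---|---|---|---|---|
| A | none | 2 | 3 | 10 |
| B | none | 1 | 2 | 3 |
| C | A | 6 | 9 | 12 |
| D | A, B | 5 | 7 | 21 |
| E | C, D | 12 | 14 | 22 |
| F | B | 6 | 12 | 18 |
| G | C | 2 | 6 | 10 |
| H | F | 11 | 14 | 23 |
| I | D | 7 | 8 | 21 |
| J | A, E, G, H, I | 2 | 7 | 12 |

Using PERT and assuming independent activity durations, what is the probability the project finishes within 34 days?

te_A = (2 + 4·3 + 10)/6 = 24/6 = 4; σ²_A = ((10−2)/6)² = 1.778
te_B = (1 + 4·2 + 3)/6 = 12/6 = 2; σ²_B = ((3−1)/6)² = 0.111
te_C = (6 + 4·9 + 12)/6 = 54/6 = 9; σ²_C = ((12−6)/6)² = 1.000
te_D = (5 + 4·7 + 21)/6 = 54/6 = 9; σ²_D = ((21−5)/6)² = 7.111
te_E = (12 + 4·14 + 22)/6 = 90/6 = 15; σ²_E = ((22−12)/6)² = 2.778
te_F = (6 + 4·12 + 18)/6 = 72/6 = 12; σ²_F = ((18−6)/6)² = 4.000
te_G = (2 + 4·6 + 10)/6 = 36/6 = 6; σ²_G = ((10−2)/6)² = 1.778
te_H = (11 + 4·14 + 23)/6 = 90/6 = 15; σ²_H = ((23−11)/6)² = 4.000
te_I = (7 + 4·8 + 21)/6 = 60/6 = 10; σ²_I = ((21−7)/6)² = 5.444
te_J = (2 + 4·7 + 12)/6 = 42/6 = 7; σ²_J = ((12−2)/6)² = 2.778

Forward pass:
ES_A = 0; EF_A = 4
ES_B = 0; EF_B = 2
ES_C = 4; EF_C = 4+9 = 13
ES_D = max(EF_A=4, EF_B=2) = 4; EF_D = 4+9 = 13
ES_E = max(EF_C=13, EF_D=13) = 13; EF_E = 13+15 = 28
ES_F = 2; EF_F = 2+12 = 14
ES_G = 13; EF_G = 13+6 = 19
ES_H = 14; EF_H = 14+15 = 29
ES_I = 13; EF_I = 13+10 = 23
ES_J = max(EF_A=4, EF_E=28, EF_G=19, EF_H=29, EF_I=23) = 29; EF_J = 29+7 = 36
Expected project duration μ = 36 days. Critical path: B → F → H → J.

Variance along critical path = 0.111 + 4.000 + 4.000 + 2.778 = 10.889; σ = √10.889 = 3.300 days.
Z = (34 − 36) / 3.300 = -0.606
P(T ≤ 34) = Φ(-0.606) ≈ 0.272

0.272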